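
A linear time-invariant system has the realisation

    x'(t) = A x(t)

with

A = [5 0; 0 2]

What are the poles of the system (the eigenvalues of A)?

det(sI - A) = s^2 - (tr A)s + det A, with tr A = 5 + 2 = 7 and det A = 5·2 - 0·0 = 10 - 0 = 10.
So p(s) = det(sI - A) = s^2 - 7s + 10.
Factor s^2 - 7s + 10: two numbers with sum 7 and product 10 are 5 and 2, so s^2 - 7s + 10 = (s - 5)(s - 2).
Hence p(s) = (s - 5) (s - 2), with roots 2, 5.
At least one eigenvalue has non-negative real part, so the system is not asymptotically stable.

2, 5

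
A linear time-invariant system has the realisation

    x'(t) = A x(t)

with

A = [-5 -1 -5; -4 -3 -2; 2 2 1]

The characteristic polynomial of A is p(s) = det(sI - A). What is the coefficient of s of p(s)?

Expand det(sI - A) for the 3×3 matrix.
p(s) = s^3 + 7s^2 + 17s - 5.
(Check: constant term = det(-A) = (-1)^3 det A = -5; coefficient of s^2 = -tr A = 7.)
The coefficient of s is 17.

17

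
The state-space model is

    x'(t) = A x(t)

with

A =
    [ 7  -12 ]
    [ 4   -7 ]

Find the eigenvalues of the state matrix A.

-1, 1

det(sI - A) = s^2 - (tr A)s + det A, with tr A = 7 + (-7) = 0 and det A = 7·(-7) - (-12)·4 = -49 - (-48) = -1.
So p(s) = det(sI - A) = s^2 - 1.
Factor s^2 - 1: two numbers with sum 0 and product -1 are 1 and -1, so s^2 - 1 = (s - 1)(s + 1).
Hence p(s) = (s - 1) (s + 1), with roots -1, 1.
At least one eigenvalue has non-negative real part, so the system is not asymptotically stable.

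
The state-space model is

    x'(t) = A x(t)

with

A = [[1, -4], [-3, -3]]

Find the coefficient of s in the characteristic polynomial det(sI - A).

2

For a 2×2 matrix, det(sI - A) = s^2 - (tr A)s + det A.
tr A = -2, det A = -15.
So p(s) = s^2 + 2s - 15.
The coefficient of s is 2.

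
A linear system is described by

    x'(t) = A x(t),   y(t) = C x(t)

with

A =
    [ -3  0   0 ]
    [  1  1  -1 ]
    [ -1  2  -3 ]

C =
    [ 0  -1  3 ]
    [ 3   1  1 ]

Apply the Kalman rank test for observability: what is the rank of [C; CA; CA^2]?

3

CA = [[-4, 5, -8], [-9, 3, -4]]
CA^2 = [[25, -11, 19], [34, -5, 9]]
Observability matrix O = [C; CA; CA^2] = [[0, -1, 3], [3, 1, 1], [-4, 5, -8], [-9, 3, -4], [25, -11, 19], [34, -5, 9]]
Take the 3×3 submatrix of O formed by rows 1, 2, 3: [[0, -1, 3], [3, 1, 1], [-4, 5, -8]]. Its determinant is 0·(1·(-8) - 1·5) - (-1)·(3·(-8) - 1·(-4)) + 3·(3·5 - 1·(-4)) = 0·(-13) - (-1)·(-20) + 3·19 = 37 ≠ 0.
So rank(O) ≥ 3; since O has 3 columns, rank(O) = 3.
rank(O) = 3 = n, so the pair (A, C) is completely observable.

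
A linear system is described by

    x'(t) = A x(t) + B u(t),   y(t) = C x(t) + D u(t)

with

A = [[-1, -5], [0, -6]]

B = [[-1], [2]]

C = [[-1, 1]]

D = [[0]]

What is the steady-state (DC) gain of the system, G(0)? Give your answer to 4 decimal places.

3.0000

G(0) = C(-A)^{-1}B + D = -C A^{-1} B + D.
det A = 6, so A^{-1} = (1/6)·adj(A) = [[-1, 5/6], [0, -1/6]]
A^{-1} B = [8/3, -1/3]^T
C A^{-1} B = -3
G(0) = D - C A^{-1} B = 0 - (-3) = 3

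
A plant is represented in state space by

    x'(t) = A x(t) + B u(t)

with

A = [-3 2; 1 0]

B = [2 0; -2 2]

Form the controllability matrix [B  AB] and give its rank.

2

AB = [[-10, 4], [2, 0]]
Controllability matrix C = [B  AB] = [[2, 0, -10, 4], [-2, 2, 2, 0]]
Take the 2×2 submatrix of C formed by columns 1, 2: [[2, 0], [-2, 2]]. Its determinant is 2·2 - 0·(-2) = 4 - 0 = 4 ≠ 0.
So rank(C) ≥ 2; since C has 2 rows, rank(C) = 2.
rank(C) = 2 = n, so the pair (A, B) is completely controllable.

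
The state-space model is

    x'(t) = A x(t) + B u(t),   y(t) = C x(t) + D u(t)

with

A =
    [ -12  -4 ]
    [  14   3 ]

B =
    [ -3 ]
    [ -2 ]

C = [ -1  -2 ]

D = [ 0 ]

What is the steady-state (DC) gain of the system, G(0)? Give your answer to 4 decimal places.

5.7500

G(0) = C(-A)^{-1}B + D = -C A^{-1} B + D.
det A = 20, so A^{-1} = (1/20)·adj(A) = [[3/20, 1/5], [-7/10, -3/5]]
A^{-1} B = [-17/20, 33/10]^T
C A^{-1} B = -23/4
G(0) = D - C A^{-1} B = 0 - (-23/4) = 23/4 ≈ 5.7500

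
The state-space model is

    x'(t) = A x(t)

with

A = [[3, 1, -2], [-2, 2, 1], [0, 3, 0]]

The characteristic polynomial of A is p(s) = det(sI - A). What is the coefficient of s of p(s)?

Expand det(sI - A) for the 3×3 matrix.
p(s) = s^3 - 5s^2 + 5s - 3.
(Check: constant term = det(-A) = (-1)^3 det A = -3; coefficient of s^2 = -tr A = -5.)
The coefficient of s is 5.

5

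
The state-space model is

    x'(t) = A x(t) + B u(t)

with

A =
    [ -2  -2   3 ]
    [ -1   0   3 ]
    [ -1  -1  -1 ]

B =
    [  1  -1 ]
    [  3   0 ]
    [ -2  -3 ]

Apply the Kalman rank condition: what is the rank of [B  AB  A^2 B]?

3

AB = [[-14, -7], [-7, -8], [-2, 4]]
A^2B = [[36, 42], [8, 19], [23, 11]]
Controllability matrix C = [B  AB  A^2B] = [[1, -1, -14, -7, 36, 42], [3, 0, -7, -8, 8, 19], [-2, -3, -2, 4, 23, 11]]
Take the 3×3 submatrix of C formed by columns 1, 2, 3: [[1, -1, -14], [3, 0, -7], [-2, -3, -2]]. Its determinant is 1·(0·(-2) - (-7)·(-3)) - (-1)·(3·(-2) - (-7)·(-2)) + (-14)·(3·(-3) - 0·(-2)) = 1·(-21) - (-1)·(-20) + (-14)·(-9) = 85 ≠ 0.
So rank(C) ≥ 3; since C has 3 rows, rank(C) = 3.
rank(C) = 3 = n, so the pair (A, B) is completely controllable.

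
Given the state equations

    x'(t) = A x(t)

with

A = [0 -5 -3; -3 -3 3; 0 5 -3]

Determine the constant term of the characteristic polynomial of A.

Expand det(sI - A) for the 3×3 matrix.
p(s) = s^3 + 6s^2 - 21s - 90.
(Check: constant term = det(-A) = (-1)^3 det A = -90; coefficient of s^2 = -tr A = 6.)
The constant term is -90.

-90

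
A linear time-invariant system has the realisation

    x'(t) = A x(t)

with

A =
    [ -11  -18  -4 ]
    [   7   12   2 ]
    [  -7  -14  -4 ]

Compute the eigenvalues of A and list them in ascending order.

det(sI - A) = s^3 - (tr A)s^2 + (M11 + M22 + M33)s - det A, where Mii is the 2×2 principal minor of A obtained by deleting row i and column i.
tr A = (-11) + 12 + (-4) = -3; M11 = 12·(-4) - 2·(-14) = -48 - (-28) = -20; M22 = (-11)·(-4) - (-4)·(-7) = 44 - 28 = 16; M33 = (-11)·12 - (-18)·7 = -132 - (-126) = -6; sum of minors = -10.
det A = (-11)·(12·(-4) - 2·(-14)) - (-18)·(7·(-4) - 2·(-7)) + (-4)·(7·(-14) - 12·(-7)) = (-11)·(-20) - (-18)·(-14) + (-4)·(-14) = 24.
So p(s) = det(sI - A) = s^3 + 3s^2 - 10s - 24.
Rational-root test: any integer root divides -24. Testing small divisors, s = -2 works: p(-2) = -8 + 12 + 20 + (-24) = 0, so (s + 2) is a factor.
Dividing, p(s) = (s + 2)(s^2 + s - 12).
Factor s^2 + s - 12: two numbers with sum -1 and product -12 are 3 and -4, so s^2 + s - 12 = (s - 3)(s + 4).
Hence p(s) = (s - 3) (s + 2) (s + 4), with roots -4, -2, 3.
At least one eigenvalue has non-negative real part, so the system is not asymptotically stable.

-4, -2, 3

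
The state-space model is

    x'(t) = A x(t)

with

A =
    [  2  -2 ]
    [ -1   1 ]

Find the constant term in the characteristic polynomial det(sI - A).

0

For a 2×2 matrix, det(sI - A) = s^2 - (tr A)s + det A.
tr A = 3, det A = 0.
So p(s) = s^2 - 3s.
The constant term is 0.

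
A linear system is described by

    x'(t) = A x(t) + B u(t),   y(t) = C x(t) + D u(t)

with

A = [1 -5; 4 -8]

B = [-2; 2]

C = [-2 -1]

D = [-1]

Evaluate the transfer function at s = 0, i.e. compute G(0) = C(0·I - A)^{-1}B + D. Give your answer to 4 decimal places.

G(0) = C(-A)^{-1}B + D = -C A^{-1} B + D.
det A = 12, so A^{-1} = (1/12)·adj(A) = [[-2/3, 5/12], [-1/3, 1/12]]
A^{-1} B = [13/6, 5/6]^T
C A^{-1} B = -31/6
G(0) = D - C A^{-1} B = -1 - (-31/6) = 25/6 ≈ 4.1667

4.1667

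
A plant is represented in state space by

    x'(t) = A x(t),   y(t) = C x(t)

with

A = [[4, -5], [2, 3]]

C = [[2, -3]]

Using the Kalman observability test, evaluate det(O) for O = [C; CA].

-32

CA = [[2, -19]]
Observability matrix O = [C; CA] = [[2, -3], [2, -19]]
det(O) = 2·(-19) - (-3)·2 = -38 - (-6) = -32
Since det(O) ≠ 0, rank(O) = 2 and the system is completely observable.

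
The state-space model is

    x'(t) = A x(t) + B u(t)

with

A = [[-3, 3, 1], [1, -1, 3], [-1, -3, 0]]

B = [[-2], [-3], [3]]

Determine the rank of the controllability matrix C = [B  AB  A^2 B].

AB = [[0], [10], [11]]
A^2B = [[41], [23], [-30]]
Controllability matrix C = [B  AB  A^2B] = [[-2, 0, 41], [-3, 10, 23], [3, 11, -30]]
det(C) = (-2)·(10·(-30) - 23·11) - 0·((-3)·(-30) - 23·3) + 41·((-3)·11 - 10·3) = (-2)·(-553) - 0·21 + 41·(-63) = -1477 ≠ 0, so rank(C) = 3.
rank(C) = 3 = n, so the pair (A, B) is completely controllable.

3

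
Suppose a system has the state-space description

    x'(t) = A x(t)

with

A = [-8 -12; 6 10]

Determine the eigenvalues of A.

-2, 4

det(sI - A) = s^2 - (tr A)s + det A, with tr A = (-8) + 10 = 2 and det A = (-8)·10 - (-12)·6 = -80 - (-72) = -8.
So p(s) = det(sI - A) = s^2 - 2s - 8.
Factor s^2 - 2s - 8: two numbers with sum 2 and product -8 are 4 and -2, so s^2 - 2s - 8 = (s - 4)(s + 2).
Hence p(s) = (s - 4) (s + 2), with roots -2, 4.
At least one eigenvalue has non-negative real part, so the system is not asymptotically stable.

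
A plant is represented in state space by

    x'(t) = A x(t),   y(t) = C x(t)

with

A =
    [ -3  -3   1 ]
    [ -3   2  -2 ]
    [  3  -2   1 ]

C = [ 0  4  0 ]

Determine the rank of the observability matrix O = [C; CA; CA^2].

3

CA = [[-12, 8, -8]]
CA^2 = [[-12, 68, -36]]
Observability matrix O = [C; CA; CA^2] = [[0, 4, 0], [-12, 8, -8], [-12, 68, -36]]
det(O) = 0·(8·(-36) - (-8)·68) - 4·((-12)·(-36) - (-8)·(-12)) + 0·((-12)·68 - 8·(-12)) = 0·256 - 4·336 + 0·(-720) = -1344 ≠ 0, so rank(O) = 3.
rank(O) = 3 = n, so the pair (A, C) is completely observable.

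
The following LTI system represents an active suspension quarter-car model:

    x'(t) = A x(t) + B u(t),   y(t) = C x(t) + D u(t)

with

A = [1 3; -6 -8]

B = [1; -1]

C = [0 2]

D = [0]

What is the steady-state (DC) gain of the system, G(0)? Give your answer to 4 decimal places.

-1.0000

G(0) = C(-A)^{-1}B + D = -C A^{-1} B + D.
det A = 10, so A^{-1} = (1/10)·adj(A) = [[-4/5, -3/10], [3/5, 1/10]]
A^{-1} B = [-1/2, 1/2]^T
C A^{-1} B = 1
G(0) = D - C A^{-1} B = 0 - (1) = -1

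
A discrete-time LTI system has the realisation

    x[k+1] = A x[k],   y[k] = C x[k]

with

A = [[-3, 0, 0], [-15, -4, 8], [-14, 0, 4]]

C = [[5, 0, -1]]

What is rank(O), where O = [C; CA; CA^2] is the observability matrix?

CA = [[-1, 0, -4]]
CA^2 = [[59, 0, -16]]
Observability matrix O = [C; CA; CA^2] = [[5, 0, -1], [-1, 0, -4], [59, 0, -16]]
Column 2 of O is identically zero, so rank(O) ≤ 2.
The 2×2 minor from rows 1, 2, columns 1, 3 is 5·(-4) - (-1)·(-1) = -20 - 1 = -21 ≠ 0, so rank(O) = 2.
rank(O) = 2 < n = 3, so the pair (A, C) is not completely observable.

2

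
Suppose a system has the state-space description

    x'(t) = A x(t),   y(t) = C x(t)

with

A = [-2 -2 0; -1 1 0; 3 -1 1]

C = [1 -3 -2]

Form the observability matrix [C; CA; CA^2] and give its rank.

3

CA = [[-5, -3, -2]]
CA^2 = [[7, 9, -2]]
Observability matrix O = [C; CA; CA^2] = [[1, -3, -2], [-5, -3, -2], [7, 9, -2]]
det(O) = 1·((-3)·(-2) - (-2)·9) - (-3)·((-5)·(-2) - (-2)·7) + (-2)·((-5)·9 - (-3)·7) = 1·24 - (-3)·24 + (-2)·(-24) = 144 ≠ 0, so rank(O) = 3.
rank(O) = 3 = n, so the pair (A, C) is completely observable.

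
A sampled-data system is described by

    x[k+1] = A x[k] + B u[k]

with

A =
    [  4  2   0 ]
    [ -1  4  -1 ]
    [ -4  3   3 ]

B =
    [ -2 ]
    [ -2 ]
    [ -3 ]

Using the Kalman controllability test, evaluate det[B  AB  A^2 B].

-440

AB = [[-12], [-3], [-7]]
A^2B = [[-54], [7], [18]]
Controllability matrix C = [B  AB  A^2B] = [[-2, -12, -54], [-2, -3, 7], [-3, -7, 18]]
Expanding along the first row, det(C) = (-2)·((-3)·18 - 7·(-7)) - (-12)·((-2)·18 - 7·(-3)) + (-54)·((-2)·(-7) - (-3)·(-3)) = (-2)·(-5) - (-12)·(-15) + (-54)·5 = -440
Since det(C) ≠ 0, rank(C) = 3 and the system is completely controllable.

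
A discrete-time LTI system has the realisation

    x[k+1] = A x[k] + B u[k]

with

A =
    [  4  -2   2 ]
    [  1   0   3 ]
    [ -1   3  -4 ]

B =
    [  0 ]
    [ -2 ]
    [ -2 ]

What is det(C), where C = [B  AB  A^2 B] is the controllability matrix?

AB = [[0], [-6], [2]]
A^2B = [[16], [6], [-26]]
Controllability matrix C = [B  AB  A^2B] = [[0, 0, 16], [-2, -6, 6], [-2, 2, -26]]
Expanding along the first row, det(C) = 0·((-6)·(-26) - 6·2) - 0·((-2)·(-26) - 6·(-2)) + 16·((-2)·2 - (-6)·(-2)) = 0·144 - 0·64 + 16·(-16) = -256
Since det(C) ≠ 0, rank(C) = 3 and the system is completely controllable.

-256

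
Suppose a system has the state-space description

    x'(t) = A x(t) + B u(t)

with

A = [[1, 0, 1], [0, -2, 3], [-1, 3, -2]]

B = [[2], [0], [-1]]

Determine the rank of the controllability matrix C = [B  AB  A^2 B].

AB = [[1], [-3], [0]]
A^2B = [[1], [6], [-10]]
Controllability matrix C = [B  AB  A^2B] = [[2, 1, 1], [0, -3, 6], [-1, 0, -10]]
det(C) = 2·((-3)·(-10) - 6·0) - 1·(0·(-10) - 6·(-1)) + 1·(0·0 - (-3)·(-1)) = 2·30 - 1·6 + 1·(-3) = 51 ≠ 0, so rank(C) = 3.
rank(C) = 3 = n, so the pair (A, B) is completely controllable.

3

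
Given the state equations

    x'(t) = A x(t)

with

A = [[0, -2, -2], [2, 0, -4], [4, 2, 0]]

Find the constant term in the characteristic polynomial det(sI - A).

-24

Expand det(sI - A) for the 3×3 matrix.
p(s) = s^3 + 20s - 24.
(Check: constant term = det(-A) = (-1)^3 det A = -24; coefficient of s^2 = -tr A = 0.)
The constant term is -24.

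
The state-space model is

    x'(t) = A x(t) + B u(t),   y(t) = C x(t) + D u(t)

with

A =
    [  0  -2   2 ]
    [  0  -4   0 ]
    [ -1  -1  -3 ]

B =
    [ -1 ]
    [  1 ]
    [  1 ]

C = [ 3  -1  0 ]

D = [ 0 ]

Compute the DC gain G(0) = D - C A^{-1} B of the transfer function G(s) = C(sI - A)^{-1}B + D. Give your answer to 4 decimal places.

G(0) = C(-A)^{-1}B + D = -C A^{-1} B + D.
det A = -8, so A^{-1} = (1/-8)·adj(A) = [[-3/2, 1, -1], [0, -1/4, 0], [1/2, -1/4, 0]]
A^{-1} B = [3/2, -1/4, -3/4]^T
C A^{-1} B = 19/4
G(0) = D - C A^{-1} B = 0 - (19/4) = -19/4 ≈ -4.7500

-4.7500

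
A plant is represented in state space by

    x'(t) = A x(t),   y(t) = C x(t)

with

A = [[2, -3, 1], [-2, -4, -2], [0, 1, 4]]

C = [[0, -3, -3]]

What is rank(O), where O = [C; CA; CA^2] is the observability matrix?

3

CA = [[6, 9, -6]]
CA^2 = [[-6, -60, -36]]
Observability matrix O = [C; CA; CA^2] = [[0, -3, -3], [6, 9, -6], [-6, -60, -36]]
det(O) = 0·(9·(-36) - (-6)·(-60)) - (-3)·(6·(-36) - (-6)·(-6)) + (-3)·(6·(-60) - 9·(-6)) = 0·(-684) - (-3)·(-252) + (-3)·(-306) = 162 ≠ 0, so rank(O) = 3.
rank(O) = 3 = n, so the pair (A, C) is completely observable.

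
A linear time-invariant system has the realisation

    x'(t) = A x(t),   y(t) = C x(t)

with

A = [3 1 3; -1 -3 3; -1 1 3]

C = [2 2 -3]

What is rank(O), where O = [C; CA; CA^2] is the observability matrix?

CA = [[7, -7, 3]]
CA^2 = [[25, 31, 9]]
Observability matrix O = [C; CA; CA^2] = [[2, 2, -3], [7, -7, 3], [25, 31, 9]]
det(O) = 2·((-7)·9 - 3·31) - 2·(7·9 - 3·25) + (-3)·(7·31 - (-7)·25) = 2·(-156) - 2·(-12) + (-3)·392 = -1464 ≠ 0, so rank(O) = 3.
rank(O) = 3 = n, so the pair (A, C) is completely observable.

3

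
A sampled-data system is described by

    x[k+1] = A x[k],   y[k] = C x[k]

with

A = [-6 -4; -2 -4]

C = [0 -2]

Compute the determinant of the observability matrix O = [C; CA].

CA = [[4, 8]]
Observability matrix O = [C; CA] = [[0, -2], [4, 8]]
det(O) = 0·8 - (-2)·4 = 0 - (-8) = 8
Since det(O) ≠ 0, rank(O) = 2 and the system is completely observable.

8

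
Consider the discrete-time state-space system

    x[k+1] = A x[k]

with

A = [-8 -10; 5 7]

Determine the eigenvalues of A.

det(zI - A) = z^2 - (tr A)z + det A, with tr A = (-8) + 7 = -1 and det A = (-8)·7 - (-10)·5 = -56 - (-50) = -6.
So p(z) = det(zI - A) = z^2 + z - 6.
Factor z^2 + z - 6: two numbers with sum -1 and product -6 are 2 and -3, so z^2 + z - 6 = (z - 2)(z + 3).
Hence p(z) = (z - 2) (z + 3), with roots -3, 2.

-3, 2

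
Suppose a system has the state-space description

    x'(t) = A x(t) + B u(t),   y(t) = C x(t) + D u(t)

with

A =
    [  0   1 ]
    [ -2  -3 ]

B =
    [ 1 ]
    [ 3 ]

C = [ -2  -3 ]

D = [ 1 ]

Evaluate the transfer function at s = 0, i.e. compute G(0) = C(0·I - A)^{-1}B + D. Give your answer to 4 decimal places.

G(0) = C(-A)^{-1}B + D = -C A^{-1} B + D.
det A = 2, so A^{-1} = (1/2)·adj(A) = [[-3/2, -1/2], [1, 0]]
A^{-1} B = [-3, 1]^T
C A^{-1} B = 3
G(0) = D - C A^{-1} B = 1 - (3) = -2

-2.0000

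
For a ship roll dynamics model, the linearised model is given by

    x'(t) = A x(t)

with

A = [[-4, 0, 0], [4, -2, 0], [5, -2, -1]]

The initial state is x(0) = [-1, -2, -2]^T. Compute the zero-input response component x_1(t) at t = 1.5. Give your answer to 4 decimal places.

det(sI - A) = s^3 - (tr A)s^2 + (M11 + M22 + M33)s - det A, where Mii is the 2×2 principal minor of A obtained by deleting row i and column i.
tr A = (-4) + (-2) + (-1) = -7; M11 = (-2)·(-1) - 0·(-2) = 2 - 0 = 2; M22 = (-4)·(-1) - 0·5 = 4 - 0 = 4; M33 = (-4)·(-2) - 0·4 = 8 - 0 = 8; sum of minors = 14.
det A = (-4)·((-2)·(-1) - 0·(-2)) - 0·(4·(-1) - 0·5) + 0·(4·(-2) - (-2)·5) = (-4)·2 - 0·(-4) + 0·2 = -8.
So p(s) = det(sI - A) = s^3 + 7s^2 + 14s + 8.
Rational-root test: any integer root divides 8. Testing small divisors, s = -1 works: p(-1) = -1 + 7 + (-14) + 8 = 0, so (s + 1) is a factor.
Dividing, p(s) = (s + 1)(s^2 + 6s + 8).
Factor s^2 + 6s + 8: two numbers with sum -6 and product 8 are -2 and -4, so s^2 + 6s + 8 = (s + 2)(s + 4).
Hence p(s) = (s + 1) (s + 2) (s + 4), with roots -4, -2, -1.
The eigenvalues -4, -2, -1 are distinct and real, so A is diagonalisable and x(t) = e^{At} x(0) = V diag(e^{λ_i t}) V^{-1} x(0), where the columns of V are the eigenvectors.
λ = -4: A - (-4)I = [[0, 0, 0], [4, 2, 0], [5, -2, 3]]. v must be orthogonal to every row; (row 2) × (row 3) = [6, -12, -18], so take v_1 = [1, -2, -3]^T.
λ = -2: A - (-2)I = [[-2, 0, 0], [4, 0, 0], [5, -2, 1]]. v must be orthogonal to every row; (row 1) × (row 3) = [0, 2, 4], so take v_2 = [0, 1, 2]^T.
λ = -1: A - (-1)I = [[-3, 0, 0], [4, -1, 0], [5, -2, 0]]. v must be orthogonal to every row; (row 1) × (row 2) = [0, 0, 3], so take v_3 = [0, 0, 1]^T.
V = [v_1 v_2 v_3] = [[1, 0, 0], [-2, 1, 0], [-3, 2, 1]] has det V = 1, so V^{-1} = adj(V)/det V = [[1, 0, 0], [2, 1, 0], [-1, -2, 1]].
Modal coordinates z(0) = V^{-1} x(0): 1·(-1) + 0·(-2) + 0·(-2) = -1; 2·(-1) + 1·(-2) + 0·(-2) = -4; (-1)·(-1) + (-2)·(-2) + 1·(-2) = 3; so z(0) = [-1, -4, 3]^T.
x_1(t) = Σ_i (v_i)_1 · z_i(0) · e^{λ_i t} (row 1 of V times the modal terms).
x_1(1.5) = 1·(-1)·e^{-4·1.5} + 0·(-4)·e^{-2·1.5} + 0·3·e^{-1·1.5} = (-1)·0.002479 + 0·0.049787 + 0·0.223130 = -0.0025.

-0.0025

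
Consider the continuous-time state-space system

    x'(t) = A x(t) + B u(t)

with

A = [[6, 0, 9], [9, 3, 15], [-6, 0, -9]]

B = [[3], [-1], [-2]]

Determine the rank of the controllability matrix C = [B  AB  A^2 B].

AB = [[0], [-6], [0]]
A^2B = [[0], [-18], [0]]
Controllability matrix C = [B  AB  A^2B] = [[3, 0, 0], [-1, -6, -18], [-2, 0, 0]]
The rows r1, r2, r3 of C are linearly dependent: 2·r1 + 3·r3 = 0 (check each entry), so rank(C) ≤ 2.
The 2×2 minor from rows 1, 2, columns 1, 2 is 3·(-6) - 0·(-1) = -18 - 0 = -18 ≠ 0, so rank(C) = 2.
rank(C) = 2 < n = 3, so the pair (A, B) is not completely controllable.

2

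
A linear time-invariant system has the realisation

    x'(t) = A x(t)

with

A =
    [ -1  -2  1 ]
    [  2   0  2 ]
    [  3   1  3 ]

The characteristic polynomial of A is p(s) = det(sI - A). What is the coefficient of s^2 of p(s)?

Expand det(sI - A) for the 3×3 matrix.
p(s) = s^3 - 2s^2 - 4s - 4.
(Check: constant term = det(-A) = (-1)^3 det A = -4; coefficient of s^2 = -tr A = -2.)
The coefficient of s^2 is -2.

-2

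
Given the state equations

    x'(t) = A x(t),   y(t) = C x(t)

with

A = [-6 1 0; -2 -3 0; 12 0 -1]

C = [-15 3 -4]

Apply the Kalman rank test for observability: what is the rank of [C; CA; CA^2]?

CA = [[36, -24, 4]]
CA^2 = [[-120, 108, -4]]
Observability matrix O = [C; CA; CA^2] = [[-15, 3, -4], [36, -24, 4], [-120, 108, -4]]
The columns c1, c2, c3 of O are linearly dependent: -c1 - c2 + 3·c3 = 0 (check each entry), so rank(O) ≤ 2.
The 2×2 minor from rows 1, 2, columns 1, 2 is (-15)·(-24) - 3·36 = 360 - 108 = 252 ≠ 0, so rank(O) = 2.
rank(O) = 2 < n = 3, so the pair (A, C) is not completely observable.

2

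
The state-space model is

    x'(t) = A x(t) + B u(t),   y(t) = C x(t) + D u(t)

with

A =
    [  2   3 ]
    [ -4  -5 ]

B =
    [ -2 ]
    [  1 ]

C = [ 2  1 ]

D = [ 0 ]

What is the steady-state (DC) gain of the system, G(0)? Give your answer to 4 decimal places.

-4.0000

G(0) = C(-A)^{-1}B + D = -C A^{-1} B + D.
det A = 2, so A^{-1} = (1/2)·adj(A) = [[-5/2, -3/2], [2, 1]]
A^{-1} B = [7/2, -3]^T
C A^{-1} B = 4
G(0) = D - C A^{-1} B = 0 - (4) = -4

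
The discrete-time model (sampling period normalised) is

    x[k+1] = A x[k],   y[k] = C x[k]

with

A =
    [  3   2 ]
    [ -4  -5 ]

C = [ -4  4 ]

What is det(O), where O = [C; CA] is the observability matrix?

224

CA = [[-28, -28]]
Observability matrix O = [C; CA] = [[-4, 4], [-28, -28]]
det(O) = (-4)·(-28) - 4·(-28) = 112 - (-112) = 224
Since det(O) ≠ 0, rank(O) = 2 and the system is completely observable.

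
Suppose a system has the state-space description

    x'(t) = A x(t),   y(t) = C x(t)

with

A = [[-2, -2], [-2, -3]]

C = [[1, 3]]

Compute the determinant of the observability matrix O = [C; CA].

CA = [[-8, -11]]
Observability matrix O = [C; CA] = [[1, 3], [-8, -11]]
det(O) = 1·(-11) - 3·(-8) = -11 - (-24) = 13
Since det(O) ≠ 0, rank(O) = 2 and the system is completely observable.

13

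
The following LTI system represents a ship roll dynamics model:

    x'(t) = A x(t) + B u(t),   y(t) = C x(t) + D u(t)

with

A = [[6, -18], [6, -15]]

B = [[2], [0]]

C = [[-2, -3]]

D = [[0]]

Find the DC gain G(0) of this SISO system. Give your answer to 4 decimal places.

G(0) = C(-A)^{-1}B + D = -C A^{-1} B + D.
det A = 18, so A^{-1} = (1/18)·adj(A) = [[-5/6, 1], [-1/3, 1/3]]
A^{-1} B = [-5/3, -2/3]^T
C A^{-1} B = 16/3
G(0) = D - C A^{-1} B = 0 - (16/3) = -16/3 ≈ -5.3333

-5.3333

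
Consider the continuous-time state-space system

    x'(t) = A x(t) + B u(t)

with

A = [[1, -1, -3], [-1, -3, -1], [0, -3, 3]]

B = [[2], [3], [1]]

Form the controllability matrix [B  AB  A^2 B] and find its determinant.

-4

AB = [[-4], [-12], [-6]]
A^2B = [[26], [46], [18]]
Controllability matrix C = [B  AB  A^2B] = [[2, -4, 26], [3, -12, 46], [1, -6, 18]]
Expanding along the first row, det(C) = 2·((-12)·18 - 46·(-6)) - (-4)·(3·18 - 46·1) + 26·(3·(-6) - (-12)·1) = 2·60 - (-4)·8 + 26·(-6) = -4
Since det(C) ≠ 0, rank(C) = 3 and the system is completely controllable.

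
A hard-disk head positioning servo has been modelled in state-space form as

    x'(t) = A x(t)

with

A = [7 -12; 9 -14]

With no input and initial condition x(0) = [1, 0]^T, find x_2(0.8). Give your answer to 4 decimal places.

det(sI - A) = s^2 - (tr A)s + det A, with tr A = 7 + (-14) = -7 and det A = 7·(-14) - (-12)·9 = -98 - (-108) = 10.
So p(s) = det(sI - A) = s^2 + 7s + 10.
Factor s^2 + 7s + 10: two numbers with sum -7 and product 10 are -2 and -5, so s^2 + 7s + 10 = (s + 2)(s + 5).
Hence p(s) = (s + 2) (s + 5), with roots -5, -2.
The eigenvalues -5, -2 are distinct and real, so A is diagonalisable and x(t) = e^{At} x(0) = V diag(e^{λ_i t}) V^{-1} x(0), where the columns of V are the eigenvectors.
λ = -5: A - (-5)I = [[12, -12], [9, -9]]. Row 1 gives 12·v1 + (-12)·v2 = 0, so take v_1 = [1, 1]^T.
λ = -2: A - (-2)I = [[9, -12], [9, -12]]. Row 1 gives 9·v1 + (-12)·v2 = 0, so take v_2 = [-4, -3]^T.
V = [v_1 v_2] = [[1, -4], [1, -3]] has det V = 1, so V^{-1} = adj(V)/det V = [[-3, 4], [-1, 1]].
Modal coordinates z(0) = V^{-1} x(0): (-3)·1 + 4·0 = -3; (-1)·1 + 1·0 = -1; so z(0) = [-3, -1]^T.
x_2(t) = Σ_i (v_i)_2 · z_i(0) · e^{λ_i t} (row 2 of V times the modal terms).
x_2(0.8) = 1·(-3)·e^{-5·0.8} + (-3)·(-1)·e^{-2·0.8} = (-3)·0.018316 + 3·0.201897 = 0.5507.

0.5507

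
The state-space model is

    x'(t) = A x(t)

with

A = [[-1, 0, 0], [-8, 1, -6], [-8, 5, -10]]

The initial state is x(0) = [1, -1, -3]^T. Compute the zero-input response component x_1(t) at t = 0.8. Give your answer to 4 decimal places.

det(sI - A) = s^3 - (tr A)s^2 + (M11 + M22 + M33)s - det A, where Mii is the 2×2 principal minor of A obtained by deleting row i and column i.
tr A = (-1) + 1 + (-10) = -10; M11 = 1·(-10) - (-6)·5 = -10 - (-30) = 20; M22 = (-1)·(-10) - 0·(-8) = 10 - 0 = 10; M33 = (-1)·1 - 0·(-8) = -1 - 0 = -1; sum of minors = 29.
det A = (-1)·(1·(-10) - (-6)·5) - 0·((-8)·(-10) - (-6)·(-8)) + 0·((-8)·5 - 1·(-8)) = (-1)·20 - 0·32 + 0·(-32) = -20.
So p(s) = det(sI - A) = s^3 + 10s^2 + 29s + 20.
Rational-root test: any integer root divides 20. Testing small divisors, s = -1 works: p(-1) = -1 + 10 + (-29) + 20 = 0, so (s + 1) is a factor.
Dividing, p(s) = (s + 1)(s^2 + 9s + 20).
Factor s^2 + 9s + 20: two numbers with sum -9 and product 20 are -4 and -5, so s^2 + 9s + 20 = (s + 4)(s + 5).
Hence p(s) = (s + 1) (s + 4) (s + 5), with roots -5, -4, -1.
The eigenvalues -5, -4, -1 are distinct and real, so A is diagonalisable and x(t) = e^{At} x(0) = V diag(e^{λ_i t}) V^{-1} x(0), where the columns of V are the eigenvectors.
λ = -5: A - (-5)I = [[4, 0, 0], [-8, 6, -6], [-8, 5, -5]]. v must be orthogonal to every row; (row 1) × (row 2) = [0, 24, 24], so take v_1 = [0, 1, 1]^T.
λ = -4: A - (-4)I = [[3, 0, 0], [-8, 5, -6], [-8, 5, -6]]. v must be orthogonal to every row; (row 1) × (row 2) = [0, 18, 15], so take v_2 = [0, 6, 5]^T.
λ = -1: A - (-1)I = [[0, 0, 0], [-8, 2, -6], [-8, 5, -9]]. v must be orthogonal to every row; (row 2) × (row 3) = [12, -24, -24], so take v_3 = [1, -2, -2]^T.
V = [v_1 v_2 v_3] = [[0, 0, 1], [1, 6, -2], [1, 5, -2]] has det V = -1, so V^{-1} = adj(V)/det V = [[2, -5, 6], [0, 1, -1], [1, 0, 0]].
Modal coordinates z(0) = V^{-1} x(0): 2·1 + (-5)·(-1) + 6·(-3) = -11; 0·1 + 1·(-1) + (-1)·(-3) = 2; 1·1 + 0·(-1) + 0·(-3) = 1; so z(0) = [-11, 2, 1]^T.
x_1(t) = Σ_i (v_i)_1 · z_i(0) · e^{λ_i t} (row 1 of V times the modal terms).
x_1(0.8) = 0·(-11)·e^{-5·0.8} + 0·2·e^{-4·0.8} + 1·1·e^{-1·0.8} = 0·0.018316 + 0·0.040762 + 1·0.449329 = 0.4493.

0.4493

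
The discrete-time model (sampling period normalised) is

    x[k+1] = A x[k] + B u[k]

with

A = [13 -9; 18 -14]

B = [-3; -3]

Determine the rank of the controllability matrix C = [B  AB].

AB = [[-12], [-12]]
Controllability matrix C = [B  AB] = [[-3, -12], [-3, -12]]
Every column of C is a scalar multiple of column 1 = [-3, -3] (multipliers 1, 4), so the columns span a one-dimensional space.
C ≠ 0, hence rank(C) = 1.
rank(C) = 1 < n = 2, so the pair (A, B) is not completely controllable.

1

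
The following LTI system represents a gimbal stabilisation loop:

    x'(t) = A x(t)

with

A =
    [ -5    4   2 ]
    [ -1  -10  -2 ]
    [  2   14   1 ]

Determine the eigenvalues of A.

-6, -5, -3

det(sI - A) = s^3 - (tr A)s^2 + (M11 + M22 + M33)s - det A, where Mii is the 2×2 principal minor of A obtained by deleting row i and column i.
tr A = (-5) + (-10) + 1 = -14; M11 = (-10)·1 - (-2)·14 = -10 - (-28) = 18; M22 = (-5)·1 - 2·2 = -5 - 4 = -9; M33 = (-5)·(-10) - 4·(-1) = 50 - (-4) = 54; sum of minors = 63.
det A = (-5)·((-10)·1 - (-2)·14) - 4·((-1)·1 - (-2)·2) + 2·((-1)·14 - (-10)·2) = (-5)·18 - 4·3 + 2·6 = -90.
So p(s) = det(sI - A) = s^3 + 14s^2 + 63s + 90.
Rational-root test: any integer root divides 90. Testing small divisors, s = -3 works: p(-3) = -27 + 126 + (-189) + 90 = 0, so (s + 3) is a factor.
Dividing, p(s) = (s + 3)(s^2 + 11s + 30).
Factor s^2 + 11s + 30: two numbers with sum -11 and product 30 are -5 and -6, so s^2 + 11s + 30 = (s + 5)(s + 6).
Hence p(s) = (s + 3) (s + 5) (s + 6), with roots -6, -5, -3.
All eigenvalues have negative real part, so the system is asymptotically stable.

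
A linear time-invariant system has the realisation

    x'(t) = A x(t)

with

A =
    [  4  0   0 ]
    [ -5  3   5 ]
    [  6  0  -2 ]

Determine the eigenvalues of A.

det(sI - A) = s^3 - (tr A)s^2 + (M11 + M22 + M33)s - det A, where Mii is the 2×2 principal minor of A obtained by deleting row i and column i.
tr A = 4 + 3 + (-2) = 5; M11 = 3·(-2) - 5·0 = -6 - 0 = -6; M22 = 4·(-2) - 0·6 = -8 - 0 = -8; M33 = 4·3 - 0·(-5) = 12 - 0 = 12; sum of minors = -2.
det A = 4·(3·(-2) - 5·0) - 0·((-5)·(-2) - 5·6) + 0·((-5)·0 - 3·6) = 4·(-6) - 0·(-20) + 0·(-18) = -24.
So p(s) = det(sI - A) = s^3 - 5s^2 - 2s + 24.
Rational-root test: any integer root divides 24. Testing small divisors, s = -2 works: p(-2) = -8 + (-20) + 4 + 24 = 0, so (s + 2) is a factor.
Dividing, p(s) = (s + 2)(s^2 - 7s + 12).
Factor s^2 - 7s + 12: two numbers with sum 7 and product 12 are 4 and 3, so s^2 - 7s + 12 = (s - 4)(s - 3).
Hence p(s) = (s - 4) (s - 3) (s + 2), with roots -2, 3, 4.
At least one eigenvalue has non-negative real part, so the system is not asymptotically stable.

-2, 3, 4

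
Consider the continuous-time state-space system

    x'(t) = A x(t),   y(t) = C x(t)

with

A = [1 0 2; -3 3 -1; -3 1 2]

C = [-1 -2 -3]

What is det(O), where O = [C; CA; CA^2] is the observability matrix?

CA = [[14, -9, -6]]
CA^2 = [[59, -33, 25]]
Observability matrix O = [C; CA; CA^2] = [[-1, -2, -3], [14, -9, -6], [59, -33, 25]]
Expanding along the first row, det(O) = (-1)·((-9)·25 - (-6)·(-33)) - (-2)·(14·25 - (-6)·59) + (-3)·(14·(-33) - (-9)·59) = (-1)·(-423) - (-2)·704 + (-3)·69 = 1624
Since det(O) ≠ 0, rank(O) = 3 and the system is completely observable.

1624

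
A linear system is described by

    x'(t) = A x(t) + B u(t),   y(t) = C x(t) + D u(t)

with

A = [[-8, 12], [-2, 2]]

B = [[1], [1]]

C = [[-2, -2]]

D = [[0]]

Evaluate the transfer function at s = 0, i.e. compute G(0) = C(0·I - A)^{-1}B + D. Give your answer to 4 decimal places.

G(0) = C(-A)^{-1}B + D = -C A^{-1} B + D.
det A = 8, so A^{-1} = (1/8)·adj(A) = [[1/4, -3/2], [1/4, -1]]
A^{-1} B = [-5/4, -3/4]^T
C A^{-1} B = 4
G(0) = D - C A^{-1} B = 0 - (4) = -4

-4.0000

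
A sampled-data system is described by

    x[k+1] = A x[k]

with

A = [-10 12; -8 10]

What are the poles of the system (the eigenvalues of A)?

-2, 2

det(zI - A) = z^2 - (tr A)z + det A, with tr A = (-10) + 10 = 0 and det A = (-10)·10 - 12·(-8) = -100 - (-96) = -4.
So p(z) = det(zI - A) = z^2 - 4.
Factor z^2 - 4: two numbers with sum 0 and product -4 are 2 and -2, so z^2 - 4 = (z - 2)(z + 2).
Hence p(z) = (z - 2) (z + 2), with roots -2, 2.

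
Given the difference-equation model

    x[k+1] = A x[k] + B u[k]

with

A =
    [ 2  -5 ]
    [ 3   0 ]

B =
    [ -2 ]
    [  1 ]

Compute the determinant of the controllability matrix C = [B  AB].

AB = [[-9], [-6]]
Controllability matrix C = [B  AB] = [[-2, -9], [1, -6]]
det(C) = (-2)·(-6) - (-9)·1 = 12 - (-9) = 21
Since det(C) ≠ 0, rank(C) = 2 and the system is completely controllable.

21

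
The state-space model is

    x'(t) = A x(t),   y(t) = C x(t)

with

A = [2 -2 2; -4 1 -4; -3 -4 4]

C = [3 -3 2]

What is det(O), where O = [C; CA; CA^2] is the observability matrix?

4274

CA = [[12, -17, 26]]
CA^2 = [[14, -145, 196]]
Observability matrix O = [C; CA; CA^2] = [[3, -3, 2], [12, -17, 26], [14, -145, 196]]
Expanding along the first row, det(O) = 3·((-17)·196 - 26·(-145)) - (-3)·(12·196 - 26·14) + 2·(12·(-145) - (-17)·14) = 3·438 - (-3)·1988 + 2·(-1502) = 4274
Since det(O) ≠ 0, rank(O) = 3 and the system is completely observable.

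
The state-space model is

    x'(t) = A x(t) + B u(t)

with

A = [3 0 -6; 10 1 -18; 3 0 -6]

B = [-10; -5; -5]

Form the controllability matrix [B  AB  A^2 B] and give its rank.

AB = [[0], [-15], [0]]
A^2B = [[0], [-15], [0]]
Controllability matrix C = [B  AB  A^2B] = [[-10, 0, 0], [-5, -15, -15], [-5, 0, 0]]
The rows r1, r2, r3 of C are linearly dependent: -r1 + 2·r3 = 0 (check each entry), so rank(C) ≤ 2.
The 2×2 minor from rows 1, 2, columns 1, 2 is (-10)·(-15) - 0·(-5) = 150 - 0 = 150 ≠ 0, so rank(C) = 2.
rank(C) = 2 < n = 3, so the pair (A, B) is not completely controllable.

2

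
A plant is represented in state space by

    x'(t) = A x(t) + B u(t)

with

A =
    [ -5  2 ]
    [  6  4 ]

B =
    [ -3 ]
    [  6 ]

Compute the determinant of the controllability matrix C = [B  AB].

-180

AB = [[27], [6]]
Controllability matrix C = [B  AB] = [[-3, 27], [6, 6]]
det(C) = (-3)·6 - 27·6 = -18 - 162 = -180
Since det(C) ≠ 0, rank(C) = 2 and the system is completely controllable.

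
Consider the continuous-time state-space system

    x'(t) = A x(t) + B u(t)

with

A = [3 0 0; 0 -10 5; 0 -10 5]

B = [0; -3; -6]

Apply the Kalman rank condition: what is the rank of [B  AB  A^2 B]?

1

AB = [[0], [0], [0]]
A^2B = [[0], [0], [0]]
Controllability matrix C = [B  AB  A^2B] = [[0, 0, 0], [-3, 0, 0], [-6, 0, 0]]
Every column of C is a scalar multiple of column 1 = [0, -3, -6] (multipliers 1, 0, 0), so the columns span a one-dimensional space.
C ≠ 0, hence rank(C) = 1.
rank(C) = 1 < n = 3, so the pair (A, B) is not completely controllable.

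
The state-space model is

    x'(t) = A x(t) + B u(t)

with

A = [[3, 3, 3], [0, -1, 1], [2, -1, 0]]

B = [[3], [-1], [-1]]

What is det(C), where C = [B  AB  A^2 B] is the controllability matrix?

AB = [[3], [0], [7]]
A^2B = [[30], [7], [6]]
Controllability matrix C = [B  AB  A^2B] = [[3, 3, 30], [-1, 0, 7], [-1, 7, 6]]
Expanding along the first row, det(C) = 3·(0·6 - 7·7) - 3·((-1)·6 - 7·(-1)) + 30·((-1)·7 - 0·(-1)) = 3·(-49) - 3·1 + 30·(-7) = -360
Since det(C) ≠ 0, rank(C) = 3 and the system is completely controllable.

-360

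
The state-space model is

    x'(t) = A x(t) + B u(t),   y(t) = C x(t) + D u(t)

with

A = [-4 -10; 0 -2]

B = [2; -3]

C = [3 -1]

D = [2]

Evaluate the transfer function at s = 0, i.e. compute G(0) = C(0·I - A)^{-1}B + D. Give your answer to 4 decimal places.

G(0) = C(-A)^{-1}B + D = -C A^{-1} B + D.
det A = 8, so A^{-1} = (1/8)·adj(A) = [[-1/4, 5/4], [0, -1/2]]
A^{-1} B = [-17/4, 3/2]^T
C A^{-1} B = -57/4
G(0) = D - C A^{-1} B = 2 - (-57/4) = 65/4 ≈ 16.2500

16.2500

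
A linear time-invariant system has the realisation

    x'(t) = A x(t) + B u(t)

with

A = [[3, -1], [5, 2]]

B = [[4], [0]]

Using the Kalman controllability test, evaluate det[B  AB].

80

AB = [[12], [20]]
Controllability matrix C = [B  AB] = [[4, 12], [0, 20]]
det(C) = 4·20 - 12·0 = 80 - 0 = 80
Since det(C) ≠ 0, rank(C) = 2 and the system is completely controllable.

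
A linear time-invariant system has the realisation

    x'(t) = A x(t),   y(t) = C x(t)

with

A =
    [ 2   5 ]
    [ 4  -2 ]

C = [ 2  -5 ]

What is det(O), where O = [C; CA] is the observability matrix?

-40

CA = [[-16, 20]]
Observability matrix O = [C; CA] = [[2, -5], [-16, 20]]
det(O) = 2·20 - (-5)·(-16) = 40 - 80 = -40
Since det(O) ≠ 0, rank(O) = 2 and the system is completely observable.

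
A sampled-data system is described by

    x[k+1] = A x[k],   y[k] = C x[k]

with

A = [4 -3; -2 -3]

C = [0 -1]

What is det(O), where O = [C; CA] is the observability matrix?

CA = [[2, 3]]
Observability matrix O = [C; CA] = [[0, -1], [2, 3]]
det(O) = 0·3 - (-1)·2 = 0 - (-2) = 2
Since det(O) ≠ 0, rank(O) = 2 and the system is completely observable.

2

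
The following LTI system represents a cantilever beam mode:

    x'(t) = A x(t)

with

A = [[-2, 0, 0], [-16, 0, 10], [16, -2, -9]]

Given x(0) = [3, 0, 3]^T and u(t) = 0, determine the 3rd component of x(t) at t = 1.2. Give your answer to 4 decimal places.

0.2145

det(sI - A) = s^3 - (tr A)s^2 + (M11 + M22 + M33)s - det A, where Mii is the 2×2 principal minor of A obtained by deleting row i and column i.
tr A = (-2) + 0 + (-9) = -11; M11 = 0·(-9) - 10·(-2) = 0 - (-20) = 20; M22 = (-2)·(-9) - 0·16 = 18 - 0 = 18; M33 = (-2)·0 - 0·(-16) = 0 - 0 = 0; sum of minors = 38.
det A = (-2)·(0·(-9) - 10·(-2)) - 0·((-16)·(-9) - 10·16) + 0·((-16)·(-2) - 0·16) = (-2)·20 - 0·(-16) + 0·32 = -40.
So p(s) = det(sI - A) = s^3 + 11s^2 + 38s + 40.
Rational-root test: any integer root divides 40. Testing small divisors, s = -2 works: p(-2) = -8 + 44 + (-76) + 40 = 0, so (s + 2) is a factor.
Dividing, p(s) = (s + 2)(s^2 + 9s + 20).
Factor s^2 + 9s + 20: two numbers with sum -9 and product 20 are -4 and -5, so s^2 + 9s + 20 = (s + 4)(s + 5).
Hence p(s) = (s + 2) (s + 4) (s + 5), with roots -5, -4, -2.
The eigenvalues -5, -4, -2 are distinct and real, so A is diagonalisable and x(t) = e^{At} x(0) = V diag(e^{λ_i t}) V^{-1} x(0), where the columns of V are the eigenvectors.
λ = -5: A - (-5)I = [[3, 0, 0], [-16, 5, 10], [16, -2, -4]]. v must be orthogonal to every row; (row 1) × (row 2) = [0, -30, 15], so take v_1 = [0, 2, -1]^T.
λ = -4: A - (-4)I = [[2, 0, 0], [-16, 4, 10], [16, -2, -5]]. v must be orthogonal to every row; (row 1) × (row 2) = [0, -20, 8], so take v_2 = [0, -5, 2]^T.
λ = -2: A - (-2)I = [[0, 0, 0], [-16, 2, 10], [16, -2, -7]]. v must be orthogonal to every row; (row 2) × (row 3) = [6, 48, 0], so take v_3 = [1, 8, 0]^T.
V = [v_1 v_2 v_3] = [[0, 0, 1], [2, -5, 8], [-1, 2, 0]] has det V = -1, so V^{-1} = adj(V)/det V = [[16, -2, -5], [8, -1, -2], [1, 0, 0]].
Modal coordinates z(0) = V^{-1} x(0): 16·3 + (-2)·0 + (-5)·3 = 33; 8·3 + (-1)·0 + (-2)·3 = 18; 1·3 + 0·0 + 0·3 = 3; so z(0) = [33, 18, 3]^T.
x_3(t) = Σ_i (v_i)_3 · z_i(0) · e^{λ_i t} (row 3 of V times the modal terms).
x_3(1.2) = (-1)·33·e^{-5·1.2} + 2·18·e^{-4·1.2} + 0·3·e^{-2·1.2} = (-33)·0.002479 + 36·0.008230 + 0·0.090718 = 0.2145.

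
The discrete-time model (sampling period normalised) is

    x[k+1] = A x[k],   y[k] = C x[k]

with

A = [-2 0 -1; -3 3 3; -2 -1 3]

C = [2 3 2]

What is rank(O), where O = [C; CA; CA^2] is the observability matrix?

3

CA = [[-17, 7, 13]]
CA^2 = [[-13, 8, 77]]
Observability matrix O = [C; CA; CA^2] = [[2, 3, 2], [-17, 7, 13], [-13, 8, 77]]
det(O) = 2·(7·77 - 13·8) - 3·((-17)·77 - 13·(-13)) + 2·((-17)·8 - 7·(-13)) = 2·435 - 3·(-1140) + 2·(-45) = 4200 ≠ 0, so rank(O) = 3.
rank(O) = 3 = n, so the pair (A, C) is completely observable.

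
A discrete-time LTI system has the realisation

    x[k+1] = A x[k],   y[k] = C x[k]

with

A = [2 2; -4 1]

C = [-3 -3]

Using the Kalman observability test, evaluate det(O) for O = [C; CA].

CA = [[6, -9]]
Observability matrix O = [C; CA] = [[-3, -3], [6, -9]]
det(O) = (-3)·(-9) - (-3)·6 = 27 - (-18) = 45
Since det(O) ≠ 0, rank(O) = 2 and the system is completely observable.

45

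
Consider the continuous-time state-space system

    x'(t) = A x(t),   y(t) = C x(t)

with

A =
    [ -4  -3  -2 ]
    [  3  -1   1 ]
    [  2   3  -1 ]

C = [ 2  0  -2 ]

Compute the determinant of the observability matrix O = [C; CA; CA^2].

CA = [[-12, -12, -2]]
CA^2 = [[8, 42, 14]]
Observability matrix O = [C; CA; CA^2] = [[2, 0, -2], [-12, -12, -2], [8, 42, 14]]
Expanding along the first row, det(O) = 2·((-12)·14 - (-2)·42) - 0·((-12)·14 - (-2)·8) + (-2)·((-12)·42 - (-12)·8) = 2·(-84) - 0·(-152) + (-2)·(-408) = 648
Since det(O) ≠ 0, rank(O) = 3 and the system is completely observable.

648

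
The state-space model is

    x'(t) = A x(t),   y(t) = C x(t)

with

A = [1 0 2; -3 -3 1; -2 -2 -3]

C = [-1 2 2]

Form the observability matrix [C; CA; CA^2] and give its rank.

CA = [[-11, -10, -6]]
CA^2 = [[31, 42, -14]]
Observability matrix O = [C; CA; CA^2] = [[-1, 2, 2], [-11, -10, -6], [31, 42, -14]]
det(O) = (-1)·((-10)·(-14) - (-6)·42) - 2·((-11)·(-14) - (-6)·31) + 2·((-11)·42 - (-10)·31) = (-1)·392 - 2·340 + 2·(-152) = -1376 ≠ 0, so rank(O) = 3.
rank(O) = 3 = n, so the pair (A, C) is completely observable.

3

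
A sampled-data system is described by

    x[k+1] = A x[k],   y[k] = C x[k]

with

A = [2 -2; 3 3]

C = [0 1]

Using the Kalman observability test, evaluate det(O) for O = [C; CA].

-3

CA = [[3, 3]]
Observability matrix O = [C; CA] = [[0, 1], [3, 3]]
det(O) = 0·3 - 1·3 = 0 - 3 = -3
Since det(O) ≠ 0, rank(O) = 2 and the system is completely observable.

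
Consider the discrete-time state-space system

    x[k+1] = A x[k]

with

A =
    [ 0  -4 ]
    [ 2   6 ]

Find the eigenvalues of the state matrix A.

2, 4

det(zI - A) = z^2 - (tr A)z + det A, with tr A = 0 + 6 = 6 and det A = 0·6 - (-4)·2 = 0 - (-8) = 8.
So p(z) = det(zI - A) = z^2 - 6z + 8.
Factor z^2 - 6z + 8: two numbers with sum 6 and product 8 are 4 and 2, so z^2 - 6z + 8 = (z - 4)(z - 2).
Hence p(z) = (z - 4) (z - 2), with roots 2, 4.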